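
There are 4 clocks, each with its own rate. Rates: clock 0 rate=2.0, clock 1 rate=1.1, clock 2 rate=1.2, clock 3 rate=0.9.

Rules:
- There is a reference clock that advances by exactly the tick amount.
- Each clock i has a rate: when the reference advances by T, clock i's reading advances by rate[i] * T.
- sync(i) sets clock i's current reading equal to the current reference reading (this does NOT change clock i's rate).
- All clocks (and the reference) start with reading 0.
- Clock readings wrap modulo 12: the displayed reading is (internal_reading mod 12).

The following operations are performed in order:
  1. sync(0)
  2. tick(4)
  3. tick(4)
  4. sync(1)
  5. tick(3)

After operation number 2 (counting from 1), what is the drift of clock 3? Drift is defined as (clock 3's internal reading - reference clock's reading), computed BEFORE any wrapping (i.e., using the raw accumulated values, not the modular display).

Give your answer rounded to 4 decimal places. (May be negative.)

After op 1 sync(0): ref=0.0000 raw=[0.0000 0.0000 0.0000 0.0000]
After op 2 tick(4): ref=4.0000 raw=[8.0000 4.4000 4.8000 3.6000]
Drift of clock 3 after op 2: 3.6000 - 4.0000 = -0.4000

Answer: -0.4000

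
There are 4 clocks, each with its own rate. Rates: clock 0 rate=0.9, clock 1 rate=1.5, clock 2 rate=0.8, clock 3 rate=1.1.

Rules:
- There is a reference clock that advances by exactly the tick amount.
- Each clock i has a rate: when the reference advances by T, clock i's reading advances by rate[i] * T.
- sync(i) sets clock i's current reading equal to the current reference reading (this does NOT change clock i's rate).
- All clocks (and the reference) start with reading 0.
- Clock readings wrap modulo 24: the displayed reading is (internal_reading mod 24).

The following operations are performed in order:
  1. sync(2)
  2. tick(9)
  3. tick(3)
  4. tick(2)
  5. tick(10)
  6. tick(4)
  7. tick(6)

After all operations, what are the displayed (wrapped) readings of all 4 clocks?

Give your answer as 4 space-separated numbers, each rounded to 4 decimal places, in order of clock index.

Answer: 6.6000 3.0000 3.2000 13.4000

Derivation:
After op 1 sync(2): ref=0.0000 raw=[0.0000 0.0000 0.0000 0.0000]
After op 2 tick(9): ref=9.0000 raw=[8.1000 13.5000 7.2000 9.9000]
After op 3 tick(3): ref=12.0000 raw=[10.8000 18.0000 9.6000 13.2000]
After op 4 tick(2): ref=14.0000 raw=[12.6000 21.0000 11.2000 15.4000]
After op 5 tick(10): ref=24.0000 raw=[21.6000 36.0000 19.2000 26.4000]
After op 6 tick(4): ref=28.0000 raw=[25.2000 42.0000 22.4000 30.8000]
After op 7 tick(6): ref=34.0000 raw=[30.6000 51.0000 27.2000 37.4000]
Wrap final raw readings (mod 24): 30.6000 mod 24 = 6.6000; 51.0000 mod 24 = 3.0000; 27.2000 mod 24 = 3.2000; 37.4000 mod 24 = 13.4000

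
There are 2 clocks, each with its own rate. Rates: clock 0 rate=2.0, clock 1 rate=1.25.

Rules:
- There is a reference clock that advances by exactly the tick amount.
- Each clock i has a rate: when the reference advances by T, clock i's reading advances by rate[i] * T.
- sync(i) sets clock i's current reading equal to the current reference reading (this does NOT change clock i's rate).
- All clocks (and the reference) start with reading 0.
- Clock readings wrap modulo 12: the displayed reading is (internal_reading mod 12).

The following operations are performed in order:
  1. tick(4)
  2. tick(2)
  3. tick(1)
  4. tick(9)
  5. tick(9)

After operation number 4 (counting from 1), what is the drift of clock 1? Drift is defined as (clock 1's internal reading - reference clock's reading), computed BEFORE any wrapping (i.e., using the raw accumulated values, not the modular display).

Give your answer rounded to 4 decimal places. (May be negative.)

Answer: 4.0000

Derivation:
After op 1 tick(4): ref=4.0000 raw=[8.0000 5.0000]
After op 2 tick(2): ref=6.0000 raw=[12.0000 7.5000]
After op 3 tick(1): ref=7.0000 raw=[14.0000 8.7500]
After op 4 tick(9): ref=16.0000 raw=[32.0000 20.0000]
Drift of clock 1 after op 4: 20.0000 - 16.0000 = 4.0000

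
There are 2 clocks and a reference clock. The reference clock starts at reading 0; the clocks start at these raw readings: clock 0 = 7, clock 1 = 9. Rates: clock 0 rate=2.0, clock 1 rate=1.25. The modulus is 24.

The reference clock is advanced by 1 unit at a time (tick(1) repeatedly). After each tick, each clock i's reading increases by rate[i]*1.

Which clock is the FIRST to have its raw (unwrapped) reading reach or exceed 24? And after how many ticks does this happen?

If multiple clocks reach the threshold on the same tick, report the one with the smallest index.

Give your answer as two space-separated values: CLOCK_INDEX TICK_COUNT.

clock 0: start=7, rate=2.0, needs 24-7 = 17; ticks = ceil(17/2.0) = ceil(8.5000) = 9; reading at tick 9 = 7 + 2.0*9 = 25.0000
clock 1: start=9, rate=1.25, needs 24-9 = 15; ticks = ceil(15/1.25) = ceil(12.0000) = 12; reading at tick 12 = 9 + 1.25*12 = 24.0000
Minimum tick count = 9; winners = [0]; smallest index = 0

Answer: 0 9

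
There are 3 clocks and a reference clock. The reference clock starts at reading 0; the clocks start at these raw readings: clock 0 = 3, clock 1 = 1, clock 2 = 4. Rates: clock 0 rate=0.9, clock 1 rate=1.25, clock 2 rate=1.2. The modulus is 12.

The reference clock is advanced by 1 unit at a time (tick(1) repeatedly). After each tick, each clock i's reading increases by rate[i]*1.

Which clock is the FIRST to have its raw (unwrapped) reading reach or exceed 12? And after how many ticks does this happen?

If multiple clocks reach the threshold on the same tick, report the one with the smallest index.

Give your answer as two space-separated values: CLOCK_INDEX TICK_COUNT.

clock 0: start=3, rate=0.9, needs 12-3 = 9; ticks = ceil(9/0.9) = ceil(10.0000) = 10; reading at tick 10 = 3 + 0.9*10 = 12.0000
clock 1: start=1, rate=1.25, needs 12-1 = 11; ticks = ceil(11/1.25) = ceil(8.8000) = 9; reading at tick 9 = 1 + 1.25*9 = 12.2500
clock 2: start=4, rate=1.2, needs 12-4 = 8; ticks = ceil(8/1.2) = ceil(6.6667) = 7; reading at tick 7 = 4 + 1.2*7 = 12.4000
Minimum tick count = 7; winners = [2]; smallest index = 2

Answer: 2 7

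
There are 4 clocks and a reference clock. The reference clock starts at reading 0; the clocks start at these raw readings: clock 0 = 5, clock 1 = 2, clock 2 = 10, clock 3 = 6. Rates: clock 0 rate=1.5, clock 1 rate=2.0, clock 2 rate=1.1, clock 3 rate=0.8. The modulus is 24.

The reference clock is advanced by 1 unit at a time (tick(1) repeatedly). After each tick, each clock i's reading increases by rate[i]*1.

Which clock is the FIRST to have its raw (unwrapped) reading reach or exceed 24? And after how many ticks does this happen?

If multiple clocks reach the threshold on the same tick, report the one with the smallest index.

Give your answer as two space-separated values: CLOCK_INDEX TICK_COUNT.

Answer: 1 11

Derivation:
clock 0: start=5, rate=1.5, needs 24-5 = 19; ticks = ceil(19/1.5) = ceil(12.6667) = 13; reading at tick 13 = 5 + 1.5*13 = 24.5000
clock 1: start=2, rate=2.0, needs 24-2 = 22; ticks = ceil(22/2.0) = ceil(11.0000) = 11; reading at tick 11 = 2 + 2.0*11 = 24.0000
clock 2: start=10, rate=1.1, needs 24-10 = 14; ticks = ceil(14/1.1) = ceil(12.7273) = 13; reading at tick 13 = 10 + 1.1*13 = 24.3000
clock 3: start=6, rate=0.8, needs 24-6 = 18; ticks = ceil(18/0.8) = ceil(22.5000) = 23; reading at tick 23 = 6 + 0.8*23 = 24.4000
Minimum tick count = 11; winners = [1]; smallest index = 1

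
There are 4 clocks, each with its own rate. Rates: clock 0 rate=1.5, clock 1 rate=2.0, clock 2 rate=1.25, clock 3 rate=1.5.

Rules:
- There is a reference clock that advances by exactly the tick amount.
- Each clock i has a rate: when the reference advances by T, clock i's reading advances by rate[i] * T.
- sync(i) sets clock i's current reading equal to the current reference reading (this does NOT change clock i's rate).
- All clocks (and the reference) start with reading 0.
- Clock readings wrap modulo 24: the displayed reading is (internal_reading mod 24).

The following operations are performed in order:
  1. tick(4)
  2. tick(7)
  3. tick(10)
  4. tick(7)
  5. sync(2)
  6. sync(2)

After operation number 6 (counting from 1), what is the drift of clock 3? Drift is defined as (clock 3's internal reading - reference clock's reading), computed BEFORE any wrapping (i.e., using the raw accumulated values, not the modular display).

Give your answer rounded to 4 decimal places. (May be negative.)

Answer: 14.0000

Derivation:
After op 1 tick(4): ref=4.0000 raw=[6.0000 8.0000 5.0000 6.0000]
After op 2 tick(7): ref=11.0000 raw=[16.5000 22.0000 13.7500 16.5000]
After op 3 tick(10): ref=21.0000 raw=[31.5000 42.0000 26.2500 31.5000]
After op 4 tick(7): ref=28.0000 raw=[42.0000 56.0000 35.0000 42.0000]
After op 5 sync(2): ref=28.0000 raw=[42.0000 56.0000 28.0000 42.0000]
After op 6 sync(2): ref=28.0000 raw=[42.0000 56.0000 28.0000 42.0000]
Drift of clock 3 after op 6: 42.0000 - 28.0000 = 14.0000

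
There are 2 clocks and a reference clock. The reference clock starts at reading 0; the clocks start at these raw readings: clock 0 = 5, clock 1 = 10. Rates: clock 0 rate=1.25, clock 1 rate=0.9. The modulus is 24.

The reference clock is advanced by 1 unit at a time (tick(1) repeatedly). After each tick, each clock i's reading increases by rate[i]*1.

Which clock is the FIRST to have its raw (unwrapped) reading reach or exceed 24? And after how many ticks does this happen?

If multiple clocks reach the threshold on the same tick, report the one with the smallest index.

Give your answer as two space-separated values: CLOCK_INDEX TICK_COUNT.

clock 0: start=5, rate=1.25, needs 24-5 = 19; ticks = ceil(19/1.25) = ceil(15.2000) = 16; reading at tick 16 = 5 + 1.25*16 = 25.0000
clock 1: start=10, rate=0.9, needs 24-10 = 14; ticks = ceil(14/0.9) = ceil(15.5556) = 16; reading at tick 16 = 10 + 0.9*16 = 24.4000
Minimum tick count = 16; winners = [0, 1]; smallest index = 0

Answer: 0 16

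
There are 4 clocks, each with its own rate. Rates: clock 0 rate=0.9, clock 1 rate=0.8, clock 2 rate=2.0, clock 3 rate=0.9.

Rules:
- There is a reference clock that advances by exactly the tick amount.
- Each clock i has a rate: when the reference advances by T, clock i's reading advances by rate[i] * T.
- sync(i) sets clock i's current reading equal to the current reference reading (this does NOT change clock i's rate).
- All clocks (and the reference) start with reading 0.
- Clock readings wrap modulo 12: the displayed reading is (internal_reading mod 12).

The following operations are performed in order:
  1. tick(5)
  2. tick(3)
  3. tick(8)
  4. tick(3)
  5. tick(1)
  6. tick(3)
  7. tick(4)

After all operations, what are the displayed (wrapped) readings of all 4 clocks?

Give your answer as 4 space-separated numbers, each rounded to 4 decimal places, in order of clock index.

After op 1 tick(5): ref=5.0000 raw=[4.5000 4.0000 10.0000 4.5000]
After op 2 tick(3): ref=8.0000 raw=[7.2000 6.4000 16.0000 7.2000]
After op 3 tick(8): ref=16.0000 raw=[14.4000 12.8000 32.0000 14.4000]
After op 4 tick(3): ref=19.0000 raw=[17.1000 15.2000 38.0000 17.1000]
After op 5 tick(1): ref=20.0000 raw=[18.0000 16.0000 40.0000 18.0000]
After op 6 tick(3): ref=23.0000 raw=[20.7000 18.4000 46.0000 20.7000]
After op 7 tick(4): ref=27.0000 raw=[24.3000 21.6000 54.0000 24.3000]
Wrap final raw readings (mod 12): 24.3000 mod 12 = 0.3000; 21.6000 mod 12 = 9.6000; 54.0000 mod 12 = 6.0000; 24.3000 mod 12 = 0.3000

Answer: 0.3000 9.6000 6.0000 0.3000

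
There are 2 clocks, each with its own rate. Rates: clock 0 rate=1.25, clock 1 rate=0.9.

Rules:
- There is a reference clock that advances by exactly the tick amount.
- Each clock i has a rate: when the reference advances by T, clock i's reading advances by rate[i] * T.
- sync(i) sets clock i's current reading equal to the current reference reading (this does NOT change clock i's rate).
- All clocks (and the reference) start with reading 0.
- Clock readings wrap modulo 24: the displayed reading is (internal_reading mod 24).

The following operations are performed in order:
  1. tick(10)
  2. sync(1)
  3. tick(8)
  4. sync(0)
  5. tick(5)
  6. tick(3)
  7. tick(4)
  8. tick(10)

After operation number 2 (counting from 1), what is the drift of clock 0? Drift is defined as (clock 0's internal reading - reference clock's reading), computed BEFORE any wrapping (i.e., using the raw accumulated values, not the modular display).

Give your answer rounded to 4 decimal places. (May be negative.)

After op 1 tick(10): ref=10.0000 raw=[12.5000 9.0000]
After op 2 sync(1): ref=10.0000 raw=[12.5000 10.0000]
Drift of clock 0 after op 2: 12.5000 - 10.0000 = 2.5000

Answer: 2.5000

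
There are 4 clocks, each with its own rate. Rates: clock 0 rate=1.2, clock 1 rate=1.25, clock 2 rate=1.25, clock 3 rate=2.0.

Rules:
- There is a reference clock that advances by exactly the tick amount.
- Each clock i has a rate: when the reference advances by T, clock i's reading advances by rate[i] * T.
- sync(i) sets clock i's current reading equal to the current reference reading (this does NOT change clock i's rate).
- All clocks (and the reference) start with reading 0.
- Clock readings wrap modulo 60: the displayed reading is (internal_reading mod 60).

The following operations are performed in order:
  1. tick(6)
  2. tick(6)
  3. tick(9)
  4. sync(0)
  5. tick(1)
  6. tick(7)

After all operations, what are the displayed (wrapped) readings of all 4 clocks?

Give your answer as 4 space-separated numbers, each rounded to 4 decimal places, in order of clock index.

Answer: 30.6000 36.2500 36.2500 58.0000

Derivation:
After op 1 tick(6): ref=6.0000 raw=[7.2000 7.5000 7.5000 12.0000]
After op 2 tick(6): ref=12.0000 raw=[14.4000 15.0000 15.0000 24.0000]
After op 3 tick(9): ref=21.0000 raw=[25.2000 26.2500 26.2500 42.0000]
After op 4 sync(0): ref=21.0000 raw=[21.0000 26.2500 26.2500 42.0000]
After op 5 tick(1): ref=22.0000 raw=[22.2000 27.5000 27.5000 44.0000]
After op 6 tick(7): ref=29.0000 raw=[30.6000 36.2500 36.2500 58.0000]
Wrap final raw readings (mod 60): 30.6000 mod 60 = 30.6000; 36.2500 mod 60 = 36.2500; 36.2500 mod 60 = 36.2500; 58.0000 mod 60 = 58.0000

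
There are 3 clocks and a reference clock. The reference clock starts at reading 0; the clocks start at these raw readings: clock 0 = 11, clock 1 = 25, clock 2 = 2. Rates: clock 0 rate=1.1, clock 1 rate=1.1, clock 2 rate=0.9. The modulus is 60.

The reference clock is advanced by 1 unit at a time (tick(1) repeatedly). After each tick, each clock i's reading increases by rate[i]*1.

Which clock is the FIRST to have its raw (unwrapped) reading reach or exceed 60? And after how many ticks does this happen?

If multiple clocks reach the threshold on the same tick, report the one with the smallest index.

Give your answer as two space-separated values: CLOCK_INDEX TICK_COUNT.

clock 0: start=11, rate=1.1, needs 60-11 = 49; ticks = ceil(49/1.1) = ceil(44.5455) = 45; reading at tick 45 = 11 + 1.1*45 = 60.5000
clock 1: start=25, rate=1.1, needs 60-25 = 35; ticks = ceil(35/1.1) = ceil(31.8182) = 32; reading at tick 32 = 25 + 1.1*32 = 60.2000
clock 2: start=2, rate=0.9, needs 60-2 = 58; ticks = ceil(58/0.9) = ceil(64.4444) = 65; reading at tick 65 = 2 + 0.9*65 = 60.5000
Minimum tick count = 32; winners = [1]; smallest index = 1

Answer: 1 32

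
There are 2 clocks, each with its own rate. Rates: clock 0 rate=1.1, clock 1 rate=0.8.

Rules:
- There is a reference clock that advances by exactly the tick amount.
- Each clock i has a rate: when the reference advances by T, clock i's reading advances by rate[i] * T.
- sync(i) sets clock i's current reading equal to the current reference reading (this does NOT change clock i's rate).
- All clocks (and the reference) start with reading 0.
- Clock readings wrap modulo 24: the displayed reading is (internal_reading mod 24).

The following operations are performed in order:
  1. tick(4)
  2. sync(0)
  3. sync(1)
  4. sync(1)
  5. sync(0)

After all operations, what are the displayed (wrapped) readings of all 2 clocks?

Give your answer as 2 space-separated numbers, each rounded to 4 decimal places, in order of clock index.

Answer: 4.0000 4.0000

Derivation:
After op 1 tick(4): ref=4.0000 raw=[4.4000 3.2000]
After op 2 sync(0): ref=4.0000 raw=[4.0000 3.2000]
After op 3 sync(1): ref=4.0000 raw=[4.0000 4.0000]
After op 4 sync(1): ref=4.0000 raw=[4.0000 4.0000]
After op 5 sync(0): ref=4.0000 raw=[4.0000 4.0000]
Wrap final raw readings (mod 24): 4.0000 mod 24 = 4.0000; 4.0000 mod 24 = 4.0000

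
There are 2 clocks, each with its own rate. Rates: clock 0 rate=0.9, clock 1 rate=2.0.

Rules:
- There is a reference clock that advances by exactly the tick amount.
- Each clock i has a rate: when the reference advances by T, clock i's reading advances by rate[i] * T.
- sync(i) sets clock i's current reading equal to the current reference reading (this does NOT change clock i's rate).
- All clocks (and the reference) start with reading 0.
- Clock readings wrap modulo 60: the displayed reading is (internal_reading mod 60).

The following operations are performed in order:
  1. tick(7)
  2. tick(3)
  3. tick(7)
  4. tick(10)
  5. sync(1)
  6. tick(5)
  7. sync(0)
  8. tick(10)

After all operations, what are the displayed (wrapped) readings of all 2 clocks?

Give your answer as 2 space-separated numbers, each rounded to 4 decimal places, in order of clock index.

Answer: 41.0000 57.0000

Derivation:
After op 1 tick(7): ref=7.0000 raw=[6.3000 14.0000]
After op 2 tick(3): ref=10.0000 raw=[9.0000 20.0000]
After op 3 tick(7): ref=17.0000 raw=[15.3000 34.0000]
After op 4 tick(10): ref=27.0000 raw=[24.3000 54.0000]
After op 5 sync(1): ref=27.0000 raw=[24.3000 27.0000]
After op 6 tick(5): ref=32.0000 raw=[28.8000 37.0000]
After op 7 sync(0): ref=32.0000 raw=[32.0000 37.0000]
After op 8 tick(10): ref=42.0000 raw=[41.0000 57.0000]
Wrap final raw readings (mod 60): 41.0000 mod 60 = 41.0000; 57.0000 mod 60 = 57.0000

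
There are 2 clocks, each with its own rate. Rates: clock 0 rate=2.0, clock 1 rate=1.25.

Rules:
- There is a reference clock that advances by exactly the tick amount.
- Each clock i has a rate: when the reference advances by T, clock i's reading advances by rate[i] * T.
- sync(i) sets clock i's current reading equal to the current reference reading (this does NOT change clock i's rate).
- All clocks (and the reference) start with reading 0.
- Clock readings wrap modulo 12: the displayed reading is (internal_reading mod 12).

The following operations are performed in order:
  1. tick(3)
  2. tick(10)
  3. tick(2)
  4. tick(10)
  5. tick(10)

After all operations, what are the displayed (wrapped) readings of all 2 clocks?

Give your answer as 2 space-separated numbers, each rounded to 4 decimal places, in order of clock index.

Answer: 10.0000 7.7500

Derivation:
After op 1 tick(3): ref=3.0000 raw=[6.0000 3.7500]
After op 2 tick(10): ref=13.0000 raw=[26.0000 16.2500]
After op 3 tick(2): ref=15.0000 raw=[30.0000 18.7500]
After op 4 tick(10): ref=25.0000 raw=[50.0000 31.2500]
After op 5 tick(10): ref=35.0000 raw=[70.0000 43.7500]
Wrap final raw readings (mod 12): 70.0000 mod 12 = 10.0000; 43.7500 mod 12 = 7.7500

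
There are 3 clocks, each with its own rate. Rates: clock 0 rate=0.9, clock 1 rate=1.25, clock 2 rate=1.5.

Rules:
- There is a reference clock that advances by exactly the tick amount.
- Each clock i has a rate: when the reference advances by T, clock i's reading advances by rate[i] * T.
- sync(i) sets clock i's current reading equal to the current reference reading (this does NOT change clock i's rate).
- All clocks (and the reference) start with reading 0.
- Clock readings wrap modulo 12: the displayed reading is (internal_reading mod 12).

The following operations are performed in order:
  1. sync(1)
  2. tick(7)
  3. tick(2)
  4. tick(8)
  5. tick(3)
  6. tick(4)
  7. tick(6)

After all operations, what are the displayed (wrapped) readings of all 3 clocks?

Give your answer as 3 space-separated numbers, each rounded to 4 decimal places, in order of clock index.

After op 1 sync(1): ref=0.0000 raw=[0.0000 0.0000 0.0000]
After op 2 tick(7): ref=7.0000 raw=[6.3000 8.7500 10.5000]
After op 3 tick(2): ref=9.0000 raw=[8.1000 11.2500 13.5000]
After op 4 tick(8): ref=17.0000 raw=[15.3000 21.2500 25.5000]
After op 5 tick(3): ref=20.0000 raw=[18.0000 25.0000 30.0000]
After op 6 tick(4): ref=24.0000 raw=[21.6000 30.0000 36.0000]
After op 7 tick(6): ref=30.0000 raw=[27.0000 37.5000 45.0000]
Wrap final raw readings (mod 12): 27.0000 mod 12 = 3.0000; 37.5000 mod 12 = 1.5000; 45.0000 mod 12 = 9.0000

Answer: 3.0000 1.5000 9.0000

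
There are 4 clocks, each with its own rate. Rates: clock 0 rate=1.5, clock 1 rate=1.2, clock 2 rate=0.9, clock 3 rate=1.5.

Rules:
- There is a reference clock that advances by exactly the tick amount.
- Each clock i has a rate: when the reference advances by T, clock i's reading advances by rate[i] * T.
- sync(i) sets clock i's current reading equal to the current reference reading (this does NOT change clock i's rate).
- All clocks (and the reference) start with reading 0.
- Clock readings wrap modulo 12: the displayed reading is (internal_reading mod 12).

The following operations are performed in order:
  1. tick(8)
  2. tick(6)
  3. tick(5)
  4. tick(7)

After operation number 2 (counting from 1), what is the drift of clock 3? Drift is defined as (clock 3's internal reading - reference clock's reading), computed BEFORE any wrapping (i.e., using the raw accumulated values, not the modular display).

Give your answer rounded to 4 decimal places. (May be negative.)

After op 1 tick(8): ref=8.0000 raw=[12.0000 9.6000 7.2000 12.0000]
After op 2 tick(6): ref=14.0000 raw=[21.0000 16.8000 12.6000 21.0000]
Drift of clock 3 after op 2: 21.0000 - 14.0000 = 7.0000

Answer: 7.0000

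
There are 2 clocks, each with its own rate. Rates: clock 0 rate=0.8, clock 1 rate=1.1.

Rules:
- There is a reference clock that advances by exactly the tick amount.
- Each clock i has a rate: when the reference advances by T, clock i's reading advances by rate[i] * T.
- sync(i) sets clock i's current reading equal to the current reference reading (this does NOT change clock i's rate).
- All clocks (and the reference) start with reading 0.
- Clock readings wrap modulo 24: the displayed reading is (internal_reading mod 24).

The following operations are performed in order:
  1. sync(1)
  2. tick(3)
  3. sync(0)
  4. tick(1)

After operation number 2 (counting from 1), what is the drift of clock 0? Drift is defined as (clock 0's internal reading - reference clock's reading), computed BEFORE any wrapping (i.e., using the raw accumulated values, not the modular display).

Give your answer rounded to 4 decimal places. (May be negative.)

Answer: -0.6000

Derivation:
After op 1 sync(1): ref=0.0000 raw=[0.0000 0.0000]
After op 2 tick(3): ref=3.0000 raw=[2.4000 3.3000]
Drift of clock 0 after op 2: 2.4000 - 3.0000 = -0.6000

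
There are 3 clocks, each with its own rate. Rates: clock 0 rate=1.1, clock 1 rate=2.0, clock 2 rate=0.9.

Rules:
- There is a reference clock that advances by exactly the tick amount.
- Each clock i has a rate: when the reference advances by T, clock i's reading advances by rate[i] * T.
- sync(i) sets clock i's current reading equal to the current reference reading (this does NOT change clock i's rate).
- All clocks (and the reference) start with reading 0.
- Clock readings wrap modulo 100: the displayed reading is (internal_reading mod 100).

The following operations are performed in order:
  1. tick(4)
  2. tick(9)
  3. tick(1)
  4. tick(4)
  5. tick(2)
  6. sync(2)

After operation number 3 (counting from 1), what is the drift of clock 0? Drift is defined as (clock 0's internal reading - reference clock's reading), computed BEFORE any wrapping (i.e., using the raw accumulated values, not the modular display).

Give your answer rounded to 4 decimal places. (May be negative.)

Answer: 1.4000

Derivation:
After op 1 tick(4): ref=4.0000 raw=[4.4000 8.0000 3.6000]
After op 2 tick(9): ref=13.0000 raw=[14.3000 26.0000 11.7000]
After op 3 tick(1): ref=14.0000 raw=[15.4000 28.0000 12.6000]
Drift of clock 0 after op 3: 15.4000 - 14.0000 = 1.4000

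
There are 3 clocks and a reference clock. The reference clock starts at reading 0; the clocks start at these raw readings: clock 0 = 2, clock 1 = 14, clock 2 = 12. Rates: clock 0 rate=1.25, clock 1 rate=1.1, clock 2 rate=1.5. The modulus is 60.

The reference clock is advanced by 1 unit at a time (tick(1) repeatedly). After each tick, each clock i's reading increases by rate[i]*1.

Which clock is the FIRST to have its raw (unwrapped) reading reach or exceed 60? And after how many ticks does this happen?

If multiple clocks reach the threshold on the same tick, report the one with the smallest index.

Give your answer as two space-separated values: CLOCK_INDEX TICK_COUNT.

clock 0: start=2, rate=1.25, needs 60-2 = 58; ticks = ceil(58/1.25) = ceil(46.4000) = 47; reading at tick 47 = 2 + 1.25*47 = 60.7500
clock 1: start=14, rate=1.1, needs 60-14 = 46; ticks = ceil(46/1.1) = ceil(41.8182) = 42; reading at tick 42 = 14 + 1.1*42 = 60.2000
clock 2: start=12, rate=1.5, needs 60-12 = 48; ticks = ceil(48/1.5) = ceil(32.0000) = 32; reading at tick 32 = 12 + 1.5*32 = 60.0000
Minimum tick count = 32; winners = [2]; smallest index = 2

Answer: 2 32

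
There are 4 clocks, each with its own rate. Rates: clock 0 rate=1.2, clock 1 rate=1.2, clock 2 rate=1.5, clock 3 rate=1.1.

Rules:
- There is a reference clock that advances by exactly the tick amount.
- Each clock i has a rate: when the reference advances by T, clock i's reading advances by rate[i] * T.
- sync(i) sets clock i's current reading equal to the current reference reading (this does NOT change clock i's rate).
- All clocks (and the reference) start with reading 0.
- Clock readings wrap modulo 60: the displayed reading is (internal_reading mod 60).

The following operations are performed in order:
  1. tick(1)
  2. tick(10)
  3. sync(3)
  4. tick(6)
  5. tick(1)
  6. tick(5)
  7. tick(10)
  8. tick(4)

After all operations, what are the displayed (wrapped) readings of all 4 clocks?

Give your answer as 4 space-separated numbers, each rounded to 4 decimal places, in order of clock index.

After op 1 tick(1): ref=1.0000 raw=[1.2000 1.2000 1.5000 1.1000]
After op 2 tick(10): ref=11.0000 raw=[13.2000 13.2000 16.5000 12.1000]
After op 3 sync(3): ref=11.0000 raw=[13.2000 13.2000 16.5000 11.0000]
After op 4 tick(6): ref=17.0000 raw=[20.4000 20.4000 25.5000 17.6000]
After op 5 tick(1): ref=18.0000 raw=[21.6000 21.6000 27.0000 18.7000]
After op 6 tick(5): ref=23.0000 raw=[27.6000 27.6000 34.5000 24.2000]
After op 7 tick(10): ref=33.0000 raw=[39.6000 39.6000 49.5000 35.2000]
After op 8 tick(4): ref=37.0000 raw=[44.4000 44.4000 55.5000 39.6000]
Wrap final raw readings (mod 60): 44.4000 mod 60 = 44.4000; 44.4000 mod 60 = 44.4000; 55.5000 mod 60 = 55.5000; 39.6000 mod 60 = 39.6000

Answer: 44.4000 44.4000 55.5000 39.6000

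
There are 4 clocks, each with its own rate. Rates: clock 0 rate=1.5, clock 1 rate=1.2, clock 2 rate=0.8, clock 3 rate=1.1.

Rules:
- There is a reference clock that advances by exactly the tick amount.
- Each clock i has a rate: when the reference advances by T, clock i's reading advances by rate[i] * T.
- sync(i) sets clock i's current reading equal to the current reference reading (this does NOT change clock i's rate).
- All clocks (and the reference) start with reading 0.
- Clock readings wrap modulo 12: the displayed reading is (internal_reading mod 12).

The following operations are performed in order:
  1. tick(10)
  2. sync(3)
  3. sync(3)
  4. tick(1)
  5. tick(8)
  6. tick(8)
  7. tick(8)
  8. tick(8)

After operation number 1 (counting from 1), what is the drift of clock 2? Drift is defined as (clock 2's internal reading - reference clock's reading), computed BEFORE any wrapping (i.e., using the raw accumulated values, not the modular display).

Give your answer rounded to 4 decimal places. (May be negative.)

Answer: -2.0000

Derivation:
After op 1 tick(10): ref=10.0000 raw=[15.0000 12.0000 8.0000 11.0000]
Drift of clock 2 after op 1: 8.0000 - 10.0000 = -2.0000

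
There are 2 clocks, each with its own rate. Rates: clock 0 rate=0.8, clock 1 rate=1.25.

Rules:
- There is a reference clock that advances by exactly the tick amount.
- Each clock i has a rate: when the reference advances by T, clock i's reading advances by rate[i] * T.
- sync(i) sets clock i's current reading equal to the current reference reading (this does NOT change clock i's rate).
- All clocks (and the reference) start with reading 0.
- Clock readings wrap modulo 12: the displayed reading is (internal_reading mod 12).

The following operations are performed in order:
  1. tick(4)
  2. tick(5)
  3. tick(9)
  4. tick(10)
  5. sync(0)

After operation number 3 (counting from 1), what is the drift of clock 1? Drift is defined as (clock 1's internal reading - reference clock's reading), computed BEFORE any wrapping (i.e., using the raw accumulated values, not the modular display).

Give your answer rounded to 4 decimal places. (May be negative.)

After op 1 tick(4): ref=4.0000 raw=[3.2000 5.0000]
After op 2 tick(5): ref=9.0000 raw=[7.2000 11.2500]
After op 3 tick(9): ref=18.0000 raw=[14.4000 22.5000]
Drift of clock 1 after op 3: 22.5000 - 18.0000 = 4.5000

Answer: 4.5000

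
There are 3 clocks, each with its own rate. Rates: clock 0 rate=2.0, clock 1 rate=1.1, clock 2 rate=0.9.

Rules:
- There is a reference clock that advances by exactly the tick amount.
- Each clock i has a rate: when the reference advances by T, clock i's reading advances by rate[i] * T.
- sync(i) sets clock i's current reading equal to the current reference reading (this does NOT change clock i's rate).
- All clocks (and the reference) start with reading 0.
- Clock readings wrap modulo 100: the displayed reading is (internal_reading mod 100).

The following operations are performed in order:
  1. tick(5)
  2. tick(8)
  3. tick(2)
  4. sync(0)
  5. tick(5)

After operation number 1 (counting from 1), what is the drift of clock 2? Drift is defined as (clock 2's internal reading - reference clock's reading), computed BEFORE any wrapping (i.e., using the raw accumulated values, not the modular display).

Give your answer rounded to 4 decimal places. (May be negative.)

Answer: -0.5000

Derivation:
After op 1 tick(5): ref=5.0000 raw=[10.0000 5.5000 4.5000]
Drift of clock 2 after op 1: 4.5000 - 5.0000 = -0.5000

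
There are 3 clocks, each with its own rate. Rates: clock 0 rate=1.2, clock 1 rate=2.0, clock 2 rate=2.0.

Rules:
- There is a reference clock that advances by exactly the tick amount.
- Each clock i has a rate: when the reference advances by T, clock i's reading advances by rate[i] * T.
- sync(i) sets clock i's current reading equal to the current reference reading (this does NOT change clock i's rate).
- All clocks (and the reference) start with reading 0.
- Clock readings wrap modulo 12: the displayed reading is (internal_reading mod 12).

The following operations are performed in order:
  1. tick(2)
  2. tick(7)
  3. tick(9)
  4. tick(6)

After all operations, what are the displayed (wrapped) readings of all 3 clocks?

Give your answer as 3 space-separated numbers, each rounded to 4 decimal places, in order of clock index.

Answer: 4.8000 0.0000 0.0000

Derivation:
After op 1 tick(2): ref=2.0000 raw=[2.4000 4.0000 4.0000]
After op 2 tick(7): ref=9.0000 raw=[10.8000 18.0000 18.0000]
After op 3 tick(9): ref=18.0000 raw=[21.6000 36.0000 36.0000]
After op 4 tick(6): ref=24.0000 raw=[28.8000 48.0000 48.0000]
Wrap final raw readings (mod 12): 28.8000 mod 12 = 4.8000; 48.0000 mod 12 = 0.0000; 48.0000 mod 12 = 0.0000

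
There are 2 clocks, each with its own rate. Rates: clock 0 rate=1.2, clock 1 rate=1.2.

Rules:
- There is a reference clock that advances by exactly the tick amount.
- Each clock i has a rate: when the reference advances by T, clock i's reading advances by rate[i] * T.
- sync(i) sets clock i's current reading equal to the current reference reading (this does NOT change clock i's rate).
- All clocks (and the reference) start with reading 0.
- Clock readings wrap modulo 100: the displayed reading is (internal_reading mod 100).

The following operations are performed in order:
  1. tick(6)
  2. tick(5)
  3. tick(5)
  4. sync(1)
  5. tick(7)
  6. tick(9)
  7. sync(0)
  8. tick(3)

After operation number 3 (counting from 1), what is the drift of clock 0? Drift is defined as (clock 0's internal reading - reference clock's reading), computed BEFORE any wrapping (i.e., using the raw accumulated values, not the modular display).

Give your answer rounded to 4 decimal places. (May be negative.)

Answer: 3.2000

Derivation:
After op 1 tick(6): ref=6.0000 raw=[7.2000 7.2000]
After op 2 tick(5): ref=11.0000 raw=[13.2000 13.2000]
After op 3 tick(5): ref=16.0000 raw=[19.2000 19.2000]
Drift of clock 0 after op 3: 19.2000 - 16.0000 = 3.2000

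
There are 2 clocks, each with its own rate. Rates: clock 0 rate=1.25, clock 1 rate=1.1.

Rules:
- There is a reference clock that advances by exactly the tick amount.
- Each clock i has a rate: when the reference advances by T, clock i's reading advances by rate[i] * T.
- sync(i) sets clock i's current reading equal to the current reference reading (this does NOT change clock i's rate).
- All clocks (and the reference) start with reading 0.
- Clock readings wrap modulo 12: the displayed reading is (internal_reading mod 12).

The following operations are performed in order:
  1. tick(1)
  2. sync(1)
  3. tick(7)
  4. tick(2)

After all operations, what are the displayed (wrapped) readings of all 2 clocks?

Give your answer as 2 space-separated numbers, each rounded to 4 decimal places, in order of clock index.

Answer: 0.5000 10.9000

Derivation:
After op 1 tick(1): ref=1.0000 raw=[1.2500 1.1000]
After op 2 sync(1): ref=1.0000 raw=[1.2500 1.0000]
After op 3 tick(7): ref=8.0000 raw=[10.0000 8.7000]
After op 4 tick(2): ref=10.0000 raw=[12.5000 10.9000]
Wrap final raw readings (mod 12): 12.5000 mod 12 = 0.5000; 10.9000 mod 12 = 10.9000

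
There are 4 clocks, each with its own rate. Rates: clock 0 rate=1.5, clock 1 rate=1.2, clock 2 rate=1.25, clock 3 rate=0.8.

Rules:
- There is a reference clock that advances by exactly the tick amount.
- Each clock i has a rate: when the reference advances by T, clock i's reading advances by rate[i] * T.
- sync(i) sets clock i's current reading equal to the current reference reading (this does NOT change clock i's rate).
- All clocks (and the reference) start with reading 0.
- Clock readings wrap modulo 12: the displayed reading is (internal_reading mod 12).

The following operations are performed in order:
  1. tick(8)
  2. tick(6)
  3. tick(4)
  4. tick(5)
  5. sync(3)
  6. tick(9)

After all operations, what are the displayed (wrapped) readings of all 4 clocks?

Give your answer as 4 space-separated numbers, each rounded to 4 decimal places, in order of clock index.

After op 1 tick(8): ref=8.0000 raw=[12.0000 9.6000 10.0000 6.4000]
After op 2 tick(6): ref=14.0000 raw=[21.0000 16.8000 17.5000 11.2000]
After op 3 tick(4): ref=18.0000 raw=[27.0000 21.6000 22.5000 14.4000]
After op 4 tick(5): ref=23.0000 raw=[34.5000 27.6000 28.7500 18.4000]
After op 5 sync(3): ref=23.0000 raw=[34.5000 27.6000 28.7500 23.0000]
After op 6 tick(9): ref=32.0000 raw=[48.0000 38.4000 40.0000 30.2000]
Wrap final raw readings (mod 12): 48.0000 mod 12 = 0.0000; 38.4000 mod 12 = 2.4000; 40.0000 mod 12 = 4.0000; 30.2000 mod 12 = 6.2000

Answer: 0.0000 2.4000 4.0000 6.2000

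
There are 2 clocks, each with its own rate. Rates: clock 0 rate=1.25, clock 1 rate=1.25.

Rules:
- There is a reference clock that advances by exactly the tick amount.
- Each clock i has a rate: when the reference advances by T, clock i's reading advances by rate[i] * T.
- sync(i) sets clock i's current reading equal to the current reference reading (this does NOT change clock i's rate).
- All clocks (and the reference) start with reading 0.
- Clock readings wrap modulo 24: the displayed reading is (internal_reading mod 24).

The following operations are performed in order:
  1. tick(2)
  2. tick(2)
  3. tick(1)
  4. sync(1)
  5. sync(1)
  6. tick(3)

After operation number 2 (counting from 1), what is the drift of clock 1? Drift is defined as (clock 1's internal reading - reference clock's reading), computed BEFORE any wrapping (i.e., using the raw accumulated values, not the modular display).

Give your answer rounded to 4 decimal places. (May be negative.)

After op 1 tick(2): ref=2.0000 raw=[2.5000 2.5000]
After op 2 tick(2): ref=4.0000 raw=[5.0000 5.0000]
Drift of clock 1 after op 2: 5.0000 - 4.0000 = 1.0000

Answer: 1.0000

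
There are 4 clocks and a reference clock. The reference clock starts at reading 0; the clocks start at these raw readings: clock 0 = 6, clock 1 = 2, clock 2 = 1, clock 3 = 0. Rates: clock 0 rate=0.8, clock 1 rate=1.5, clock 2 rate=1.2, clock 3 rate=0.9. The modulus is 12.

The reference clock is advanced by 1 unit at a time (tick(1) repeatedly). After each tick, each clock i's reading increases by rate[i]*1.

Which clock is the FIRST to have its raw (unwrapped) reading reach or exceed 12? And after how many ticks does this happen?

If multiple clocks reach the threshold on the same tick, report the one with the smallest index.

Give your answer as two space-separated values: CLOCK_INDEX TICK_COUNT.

clock 0: start=6, rate=0.8, needs 12-6 = 6; ticks = ceil(6/0.8) = ceil(7.5000) = 8; reading at tick 8 = 6 + 0.8*8 = 12.4000
clock 1: start=2, rate=1.5, needs 12-2 = 10; ticks = ceil(10/1.5) = ceil(6.6667) = 7; reading at tick 7 = 2 + 1.5*7 = 12.5000
clock 2: start=1, rate=1.2, needs 12-1 = 11; ticks = ceil(11/1.2) = ceil(9.1667) = 10; reading at tick 10 = 1 + 1.2*10 = 13.0000
clock 3: start=0, rate=0.9, needs 12-0 = 12; ticks = ceil(12/0.9) = ceil(13.3333) = 14; reading at tick 14 = 0 + 0.9*14 = 12.6000
Minimum tick count = 7; winners = [1]; smallest index = 1

Answer: 1 7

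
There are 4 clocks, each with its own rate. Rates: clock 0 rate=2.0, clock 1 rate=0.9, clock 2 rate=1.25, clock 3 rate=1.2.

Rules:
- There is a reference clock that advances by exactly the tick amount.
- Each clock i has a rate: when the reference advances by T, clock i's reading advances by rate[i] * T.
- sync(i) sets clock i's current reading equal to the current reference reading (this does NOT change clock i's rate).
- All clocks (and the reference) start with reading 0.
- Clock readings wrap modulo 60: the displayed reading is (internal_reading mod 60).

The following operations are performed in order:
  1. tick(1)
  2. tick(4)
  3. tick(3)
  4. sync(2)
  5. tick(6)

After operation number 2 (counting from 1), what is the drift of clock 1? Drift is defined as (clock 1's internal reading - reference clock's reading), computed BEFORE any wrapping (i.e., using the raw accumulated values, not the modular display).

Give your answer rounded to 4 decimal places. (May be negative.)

Answer: -0.5000

Derivation:
After op 1 tick(1): ref=1.0000 raw=[2.0000 0.9000 1.2500 1.2000]
After op 2 tick(4): ref=5.0000 raw=[10.0000 4.5000 6.2500 6.0000]
Drift of clock 1 after op 2: 4.5000 - 5.0000 = -0.5000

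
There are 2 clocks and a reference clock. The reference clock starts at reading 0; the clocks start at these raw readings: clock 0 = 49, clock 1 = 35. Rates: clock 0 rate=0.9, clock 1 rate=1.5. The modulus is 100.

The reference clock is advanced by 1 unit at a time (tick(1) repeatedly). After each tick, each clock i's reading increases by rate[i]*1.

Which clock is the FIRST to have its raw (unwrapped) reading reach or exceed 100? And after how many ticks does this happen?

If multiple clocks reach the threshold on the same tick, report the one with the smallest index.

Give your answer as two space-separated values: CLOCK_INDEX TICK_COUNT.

Answer: 1 44

Derivation:
clock 0: start=49, rate=0.9, needs 100-49 = 51; ticks = ceil(51/0.9) = ceil(56.6667) = 57; reading at tick 57 = 49 + 0.9*57 = 100.3000
clock 1: start=35, rate=1.5, needs 100-35 = 65; ticks = ceil(65/1.5) = ceil(43.3333) = 44; reading at tick 44 = 35 + 1.5*44 = 101.0000
Minimum tick count = 44; winners = [1]; smallest index = 1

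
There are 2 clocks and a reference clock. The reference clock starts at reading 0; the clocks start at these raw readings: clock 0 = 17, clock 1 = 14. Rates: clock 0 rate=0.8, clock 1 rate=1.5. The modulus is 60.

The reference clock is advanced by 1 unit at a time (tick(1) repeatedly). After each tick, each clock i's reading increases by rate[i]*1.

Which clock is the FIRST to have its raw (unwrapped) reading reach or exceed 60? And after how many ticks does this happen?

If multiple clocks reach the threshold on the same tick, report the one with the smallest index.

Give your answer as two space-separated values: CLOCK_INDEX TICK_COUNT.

Answer: 1 31

Derivation:
clock 0: start=17, rate=0.8, needs 60-17 = 43; ticks = ceil(43/0.8) = ceil(53.7500) = 54; reading at tick 54 = 17 + 0.8*54 = 60.2000
clock 1: start=14, rate=1.5, needs 60-14 = 46; ticks = ceil(46/1.5) = ceil(30.6667) = 31; reading at tick 31 = 14 + 1.5*31 = 60.5000
Minimum tick count = 31; winners = [1]; smallest index = 1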